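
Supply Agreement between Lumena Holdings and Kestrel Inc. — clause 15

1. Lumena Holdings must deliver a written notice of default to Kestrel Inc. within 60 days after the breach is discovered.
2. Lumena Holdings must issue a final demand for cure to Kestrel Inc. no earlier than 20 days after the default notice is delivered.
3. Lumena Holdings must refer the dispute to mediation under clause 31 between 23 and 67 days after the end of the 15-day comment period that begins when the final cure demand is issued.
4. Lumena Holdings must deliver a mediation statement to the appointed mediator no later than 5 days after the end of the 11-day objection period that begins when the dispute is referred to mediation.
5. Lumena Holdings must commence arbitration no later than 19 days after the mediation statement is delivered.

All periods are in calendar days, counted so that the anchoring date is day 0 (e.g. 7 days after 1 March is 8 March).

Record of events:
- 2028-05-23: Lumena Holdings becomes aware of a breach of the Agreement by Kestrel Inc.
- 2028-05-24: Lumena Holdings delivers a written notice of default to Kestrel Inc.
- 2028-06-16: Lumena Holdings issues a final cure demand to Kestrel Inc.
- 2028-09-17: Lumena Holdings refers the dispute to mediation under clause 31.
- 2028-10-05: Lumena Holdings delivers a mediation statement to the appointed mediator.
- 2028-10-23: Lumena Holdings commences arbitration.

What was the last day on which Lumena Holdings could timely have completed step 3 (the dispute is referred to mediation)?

The final cure demand is issued on 2028-06-16; the 15-day comment period therefore ends 2028-07-01, and step 3 runs from that date. The window is 23–67 days after 2028-07-01; it closes on 2028-09-06.

2028-09-06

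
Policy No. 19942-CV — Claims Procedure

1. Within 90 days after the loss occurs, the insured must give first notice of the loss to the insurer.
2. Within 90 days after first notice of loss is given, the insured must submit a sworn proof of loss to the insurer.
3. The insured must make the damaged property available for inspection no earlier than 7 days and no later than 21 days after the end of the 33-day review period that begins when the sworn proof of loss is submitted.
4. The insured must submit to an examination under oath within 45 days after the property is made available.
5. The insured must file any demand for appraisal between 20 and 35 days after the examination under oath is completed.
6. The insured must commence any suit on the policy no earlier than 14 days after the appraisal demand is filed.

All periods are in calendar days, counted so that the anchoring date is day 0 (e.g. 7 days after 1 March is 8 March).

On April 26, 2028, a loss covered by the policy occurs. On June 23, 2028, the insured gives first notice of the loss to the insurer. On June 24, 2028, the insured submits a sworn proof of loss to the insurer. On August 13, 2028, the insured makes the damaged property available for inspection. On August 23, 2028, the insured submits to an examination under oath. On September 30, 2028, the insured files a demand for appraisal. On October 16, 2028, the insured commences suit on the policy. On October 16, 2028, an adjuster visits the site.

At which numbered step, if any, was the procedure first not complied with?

Step 1 — counting 90 days from April 26, 2028 (when the loss occurs) gives a deadline of July 25, 2028; completed June 23, 2028, before the deadline.
Step 2 — counting 90 days from June 23, 2028 (when first notice of loss is given) gives a deadline of September 21, 2028; done June 24, 2028 — timely.
Step 3 — 7 and 21 days from July 27, 2028 (end of the 33-day review period, which began when the sworn proof of loss is submitted on June 24, 2028) are August 3, 2028 and August 17, 2028 respectively; done August 13, 2028 — within the window.
Step 4 — counting 45 days from August 13, 2028 (when the property is made available) gives a deadline of September 27, 2028; August 23, 2028 is within that limit.
Step 5 — 20 and 35 days from August 23, 2028 (when the examination under oath is completed) are September 12, 2028 and September 27, 2028 respectively; done September 30, 2028 — 3 days after the window closed.

Step 5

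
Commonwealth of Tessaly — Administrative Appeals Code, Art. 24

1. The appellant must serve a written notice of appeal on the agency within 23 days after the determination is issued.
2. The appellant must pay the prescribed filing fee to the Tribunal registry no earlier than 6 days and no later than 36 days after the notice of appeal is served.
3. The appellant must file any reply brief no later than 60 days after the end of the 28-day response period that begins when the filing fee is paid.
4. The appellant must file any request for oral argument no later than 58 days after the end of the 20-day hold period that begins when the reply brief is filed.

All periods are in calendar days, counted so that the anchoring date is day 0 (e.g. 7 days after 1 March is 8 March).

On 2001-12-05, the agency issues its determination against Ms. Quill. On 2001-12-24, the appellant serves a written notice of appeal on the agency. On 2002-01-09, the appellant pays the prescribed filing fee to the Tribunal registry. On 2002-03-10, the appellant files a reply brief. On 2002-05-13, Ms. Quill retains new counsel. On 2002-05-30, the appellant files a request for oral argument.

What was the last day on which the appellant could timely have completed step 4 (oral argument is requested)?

2002-05-27

The reply brief is filed on 2002-03-10; the 20-day hold period therefore ends 2002-03-30, and step 4 runs from that date. 58 days after 2002-03-30 is 2002-05-27.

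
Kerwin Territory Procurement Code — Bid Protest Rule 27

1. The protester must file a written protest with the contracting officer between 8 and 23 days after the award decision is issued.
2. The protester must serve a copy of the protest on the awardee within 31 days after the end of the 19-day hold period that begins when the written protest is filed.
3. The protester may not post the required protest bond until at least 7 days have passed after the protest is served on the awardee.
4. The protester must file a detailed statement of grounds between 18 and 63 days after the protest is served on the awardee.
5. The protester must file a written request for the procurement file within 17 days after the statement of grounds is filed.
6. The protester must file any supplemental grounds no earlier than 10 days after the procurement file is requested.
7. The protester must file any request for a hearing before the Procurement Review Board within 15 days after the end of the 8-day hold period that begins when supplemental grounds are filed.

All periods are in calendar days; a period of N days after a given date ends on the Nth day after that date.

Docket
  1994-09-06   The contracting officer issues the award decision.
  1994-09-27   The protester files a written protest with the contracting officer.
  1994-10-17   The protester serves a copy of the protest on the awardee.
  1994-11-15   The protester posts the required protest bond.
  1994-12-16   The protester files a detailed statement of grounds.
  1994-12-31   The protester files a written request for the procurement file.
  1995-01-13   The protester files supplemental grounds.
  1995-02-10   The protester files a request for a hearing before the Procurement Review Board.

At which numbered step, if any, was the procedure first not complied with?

Step 7

Step 1: the window is 8–23 days after 1994-09-06 (when the award decision is issued), so 1994-09-14 through 1994-09-29; done 1994-09-27, which is between those dates.
Step 2: 31 days after 1994-10-16 (end of the 19-day hold period, which began when the written protest is filed on 1994-09-27) is 1994-11-16; done 1994-10-17 — timely.
Step 3: the earliest permitted date is 7 days after 1994-10-17 (when the protest is served on the awardee), i.e. 1994-10-24; 1994-11-15 is on or after that date.
Step 4: the window is 18–63 days after 1994-10-17 (when the protest is served on the awardee), so 1994-11-04 through 1994-12-19; done 1994-12-16, which is between those dates.
Step 5: 17 days after 1994-12-16 (when the statement of grounds is filed) is 1995-01-02; 1994-12-31 is within that limit.
Step 6: the earliest permitted date is 10 days after 1994-12-31 (when the procurement file is requested), i.e. 1995-01-10; done 1995-01-13, after the minimum wait.
Step 7: 15 days after 1995-01-21 (end of the 8-day hold period, which began when supplemental grounds are filed on 1995-01-13) is 1995-02-05; done 1995-02-10 — 5 days late.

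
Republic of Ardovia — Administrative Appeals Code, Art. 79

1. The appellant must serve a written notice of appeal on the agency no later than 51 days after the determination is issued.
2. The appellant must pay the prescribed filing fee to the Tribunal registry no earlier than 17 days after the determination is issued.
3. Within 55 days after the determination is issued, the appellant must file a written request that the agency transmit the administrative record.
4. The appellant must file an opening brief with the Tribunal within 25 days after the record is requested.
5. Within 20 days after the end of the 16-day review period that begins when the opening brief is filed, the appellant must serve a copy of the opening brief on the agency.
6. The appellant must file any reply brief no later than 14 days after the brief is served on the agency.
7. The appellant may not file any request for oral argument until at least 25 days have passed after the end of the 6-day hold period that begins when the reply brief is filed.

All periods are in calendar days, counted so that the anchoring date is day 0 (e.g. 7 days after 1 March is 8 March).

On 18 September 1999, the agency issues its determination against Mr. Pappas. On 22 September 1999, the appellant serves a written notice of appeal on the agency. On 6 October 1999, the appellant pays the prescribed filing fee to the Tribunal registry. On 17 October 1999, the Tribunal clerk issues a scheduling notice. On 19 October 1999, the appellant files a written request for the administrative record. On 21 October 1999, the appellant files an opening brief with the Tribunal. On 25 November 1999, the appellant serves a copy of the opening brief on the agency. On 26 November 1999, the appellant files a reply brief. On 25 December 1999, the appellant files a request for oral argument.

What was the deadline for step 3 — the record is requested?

Step 3 runs from 18 September 1999, when the determination is issued. 55 days after 18 September 1999 is 12 November 1999.

12 November 1999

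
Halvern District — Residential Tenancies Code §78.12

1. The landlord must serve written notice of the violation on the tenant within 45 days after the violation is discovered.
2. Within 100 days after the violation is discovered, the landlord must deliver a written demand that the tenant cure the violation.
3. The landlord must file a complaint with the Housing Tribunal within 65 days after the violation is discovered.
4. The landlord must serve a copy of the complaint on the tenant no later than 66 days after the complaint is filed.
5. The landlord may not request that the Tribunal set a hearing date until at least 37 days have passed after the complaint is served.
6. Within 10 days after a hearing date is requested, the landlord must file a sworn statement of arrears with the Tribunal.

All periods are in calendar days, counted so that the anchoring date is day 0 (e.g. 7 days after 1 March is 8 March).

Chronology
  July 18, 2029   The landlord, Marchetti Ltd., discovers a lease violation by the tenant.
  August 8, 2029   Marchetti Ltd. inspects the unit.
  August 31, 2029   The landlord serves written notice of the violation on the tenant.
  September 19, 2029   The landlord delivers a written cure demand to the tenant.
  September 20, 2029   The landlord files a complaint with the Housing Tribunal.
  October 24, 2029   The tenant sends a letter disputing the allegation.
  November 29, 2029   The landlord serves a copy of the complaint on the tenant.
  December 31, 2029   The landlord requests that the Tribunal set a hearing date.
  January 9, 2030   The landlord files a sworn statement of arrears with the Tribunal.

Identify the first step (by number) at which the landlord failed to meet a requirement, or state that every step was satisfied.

Step 1 — counting 45 days from July 18, 2029 (when the violation is discovered) gives a deadline of September 1, 2029; done August 31, 2029 — timely.
Step 2 — counting 100 days from July 18, 2029 (when the violation is discovered) gives a deadline of October 26, 2029; completed September 19, 2029, before the deadline.
Step 3 — counting 65 days from July 18, 2029 (when the violation is discovered) gives a deadline of September 21, 2029; completed September 20, 2029, before the deadline.
Step 4 — counting 66 days from September 20, 2029 (when the complaint is filed) gives a deadline of November 25, 2029; done November 29, 2029 — 4 days late.

Step 4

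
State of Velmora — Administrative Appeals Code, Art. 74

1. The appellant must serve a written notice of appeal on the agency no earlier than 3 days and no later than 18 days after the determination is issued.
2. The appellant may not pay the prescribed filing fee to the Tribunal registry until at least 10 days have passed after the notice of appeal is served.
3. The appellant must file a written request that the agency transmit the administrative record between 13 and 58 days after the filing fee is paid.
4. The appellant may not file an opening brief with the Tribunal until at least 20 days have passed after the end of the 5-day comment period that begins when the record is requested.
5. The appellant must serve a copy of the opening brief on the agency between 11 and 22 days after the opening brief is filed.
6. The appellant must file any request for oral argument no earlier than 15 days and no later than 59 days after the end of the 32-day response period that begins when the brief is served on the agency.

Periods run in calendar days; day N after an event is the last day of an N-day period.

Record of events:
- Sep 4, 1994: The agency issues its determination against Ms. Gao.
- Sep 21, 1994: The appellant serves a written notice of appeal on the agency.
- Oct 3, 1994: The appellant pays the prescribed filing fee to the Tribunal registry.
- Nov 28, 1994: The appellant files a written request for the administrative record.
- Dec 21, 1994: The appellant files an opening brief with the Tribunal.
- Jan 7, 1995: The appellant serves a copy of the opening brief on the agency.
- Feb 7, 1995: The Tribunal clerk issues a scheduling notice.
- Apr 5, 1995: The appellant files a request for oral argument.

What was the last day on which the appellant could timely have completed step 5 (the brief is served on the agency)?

Step 5 runs from Dec 21, 1994, when the opening brief is filed. The window is 11–22 days after Dec 21, 1994; it closes on Jan 12, 1995.

Jan 12, 1995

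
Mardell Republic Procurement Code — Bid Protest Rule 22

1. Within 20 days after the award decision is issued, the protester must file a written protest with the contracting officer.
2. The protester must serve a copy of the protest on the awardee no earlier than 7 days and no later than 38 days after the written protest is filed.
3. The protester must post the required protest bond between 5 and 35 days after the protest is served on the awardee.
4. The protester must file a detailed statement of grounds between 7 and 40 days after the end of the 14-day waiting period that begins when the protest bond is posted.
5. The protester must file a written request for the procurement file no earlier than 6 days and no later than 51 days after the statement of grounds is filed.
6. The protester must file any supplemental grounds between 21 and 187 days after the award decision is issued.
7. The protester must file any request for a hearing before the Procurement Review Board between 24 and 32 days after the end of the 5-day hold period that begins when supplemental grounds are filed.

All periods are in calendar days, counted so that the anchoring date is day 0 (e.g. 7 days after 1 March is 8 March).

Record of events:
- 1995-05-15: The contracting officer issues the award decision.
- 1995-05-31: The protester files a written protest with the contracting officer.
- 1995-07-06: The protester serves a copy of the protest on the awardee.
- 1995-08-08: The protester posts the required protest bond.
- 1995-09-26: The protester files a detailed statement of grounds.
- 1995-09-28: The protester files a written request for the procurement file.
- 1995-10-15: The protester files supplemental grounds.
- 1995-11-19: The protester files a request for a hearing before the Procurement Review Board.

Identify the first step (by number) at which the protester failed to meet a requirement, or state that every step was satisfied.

Step 5

Step 1: 20 days after 1995-05-15 (when the award decision is issued) is 1995-06-04; completed 1995-05-31, before the deadline.
Step 2: the window is 7–38 days after 1995-05-31 (when the written protest is filed), so 1995-06-07 through 1995-07-08; done 1995-07-06, which is between those dates.
Step 3: the window is 5–35 days after 1995-07-06 (when the protest is served on the awardee), so 1995-07-11 through 1995-08-10; 1995-08-08 falls inside that range.
Step 4: the window is 7–40 days after 1995-08-22 (end of the 14-day waiting period, which began when the protest bond is posted on 1995-08-08), so 1995-08-29 through 1995-10-01; done 1995-09-26 — within the window.
Step 5: the window is 6–51 days after 1995-09-26 (when the statement of grounds is filed), so 1995-10-02 through 1995-11-16; done 1995-09-28 — 4 days before the window opened.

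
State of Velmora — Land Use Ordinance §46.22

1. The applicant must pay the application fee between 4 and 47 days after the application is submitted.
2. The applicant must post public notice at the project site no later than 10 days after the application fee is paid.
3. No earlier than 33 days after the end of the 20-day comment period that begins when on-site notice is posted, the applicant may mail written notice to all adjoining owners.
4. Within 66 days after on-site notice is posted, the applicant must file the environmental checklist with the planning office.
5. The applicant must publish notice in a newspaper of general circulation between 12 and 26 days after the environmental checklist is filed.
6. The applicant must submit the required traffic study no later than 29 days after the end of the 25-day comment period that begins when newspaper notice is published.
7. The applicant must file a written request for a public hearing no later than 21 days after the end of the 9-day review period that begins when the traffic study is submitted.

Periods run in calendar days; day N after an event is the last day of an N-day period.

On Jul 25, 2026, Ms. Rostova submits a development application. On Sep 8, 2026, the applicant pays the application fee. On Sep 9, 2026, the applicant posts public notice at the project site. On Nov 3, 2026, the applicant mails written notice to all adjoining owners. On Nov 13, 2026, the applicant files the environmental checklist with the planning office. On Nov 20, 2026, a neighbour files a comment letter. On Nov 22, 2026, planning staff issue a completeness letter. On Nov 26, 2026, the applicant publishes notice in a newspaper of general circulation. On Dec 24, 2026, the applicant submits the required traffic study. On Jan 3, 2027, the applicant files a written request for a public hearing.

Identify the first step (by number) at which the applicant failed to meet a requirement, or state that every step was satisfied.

None — every step was satisfied

(1) the permitted window runs from Jul 25, 2026 + 4 = Jul 29, 2026 to Jul 25, 2026 + 47 = Sep 10, 2026; Sep 8, 2026 falls inside that range.
(2) due by Sep 8, 2026 + 10 days = Sep 18, 2026; done Sep 9, 2026 — timely.
(3) permitted from Sep 29, 2026 + 33 days = Nov 1, 2026 onward; done Nov 3, 2026 — permitted.
(4) due by Sep 9, 2026 + 66 days = Nov 14, 2026; done Nov 13, 2026 — timely.
(5) the permitted window runs from Nov 13, 2026 + 12 = Nov 25, 2026 to Nov 13, 2026 + 26 = Dec 9, 2026; done Nov 26, 2026, which is between those dates.
(6) due by Dec 21, 2026 + 29 days = Jan 19, 2027; completed Dec 24, 2026, before the deadline.
(7) due by Jan 2, 2027 + 21 days = Jan 23, 2027; done Jan 3, 2027 — timely.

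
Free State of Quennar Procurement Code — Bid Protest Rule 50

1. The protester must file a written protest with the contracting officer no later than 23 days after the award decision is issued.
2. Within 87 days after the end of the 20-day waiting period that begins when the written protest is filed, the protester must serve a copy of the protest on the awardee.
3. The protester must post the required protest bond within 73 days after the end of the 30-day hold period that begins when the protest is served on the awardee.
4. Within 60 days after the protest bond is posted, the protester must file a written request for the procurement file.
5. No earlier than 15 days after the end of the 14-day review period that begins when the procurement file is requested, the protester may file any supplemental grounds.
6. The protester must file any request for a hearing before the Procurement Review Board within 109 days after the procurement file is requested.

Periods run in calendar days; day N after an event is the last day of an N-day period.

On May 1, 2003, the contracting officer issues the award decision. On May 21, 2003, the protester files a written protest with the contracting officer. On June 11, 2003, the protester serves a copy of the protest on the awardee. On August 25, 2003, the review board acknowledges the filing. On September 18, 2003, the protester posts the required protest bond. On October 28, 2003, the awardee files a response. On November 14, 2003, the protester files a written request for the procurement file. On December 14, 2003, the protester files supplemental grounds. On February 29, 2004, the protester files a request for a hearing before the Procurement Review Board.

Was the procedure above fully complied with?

Step 1 — counting 23 days from May 1, 2003 (when the award decision is issued) gives a deadline of May 24, 2003; May 21, 2003 is within that limit.
Step 2 — counting 87 days from June 10, 2003 (end of the 20-day waiting period, which began when the written protest is filed on May 21, 2003) gives a deadline of September 5, 2003; completed June 11, 2003, before the deadline.
Step 3 — counting 73 days from July 11, 2003 (end of the 30-day hold period, which began when the protest is served on the awardee on June 11, 2003) gives a deadline of September 22, 2003; September 18, 2003 is within that limit.
Step 4 — counting 60 days from September 18, 2003 (when the protest bond is posted) gives a deadline of November 17, 2003; November 14, 2003 is within that limit.
Step 5 — must wait 15 days from November 28, 2003 (end of the 14-day review period, which began when the procurement file is requested on November 14, 2003), so not before December 13, 2003; done December 14, 2003, after the minimum wait.
Step 6 — counting 109 days from November 14, 2003 (when the procurement file is requested) gives a deadline of March 2, 2004; completed February 29, 2004, before the deadline.

Yes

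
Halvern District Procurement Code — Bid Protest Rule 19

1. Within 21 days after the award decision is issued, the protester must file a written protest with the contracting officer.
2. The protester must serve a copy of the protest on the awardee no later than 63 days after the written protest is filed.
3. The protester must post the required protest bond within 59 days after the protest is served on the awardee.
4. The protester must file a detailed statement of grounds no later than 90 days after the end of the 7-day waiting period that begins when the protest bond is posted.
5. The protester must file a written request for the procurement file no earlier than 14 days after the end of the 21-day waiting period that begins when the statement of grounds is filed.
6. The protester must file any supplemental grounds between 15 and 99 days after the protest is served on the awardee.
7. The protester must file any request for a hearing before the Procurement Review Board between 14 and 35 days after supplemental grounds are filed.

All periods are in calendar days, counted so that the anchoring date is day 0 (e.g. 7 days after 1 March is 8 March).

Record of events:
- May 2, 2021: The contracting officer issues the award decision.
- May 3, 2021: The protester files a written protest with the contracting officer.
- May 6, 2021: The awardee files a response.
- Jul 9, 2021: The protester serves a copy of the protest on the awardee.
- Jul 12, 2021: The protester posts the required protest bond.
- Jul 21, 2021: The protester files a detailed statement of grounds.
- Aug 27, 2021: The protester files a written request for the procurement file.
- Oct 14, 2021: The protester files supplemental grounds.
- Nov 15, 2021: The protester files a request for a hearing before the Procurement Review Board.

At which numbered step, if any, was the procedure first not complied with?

(1) due by May 2, 2021 + 21 days = May 23, 2021; completed May 3, 2021, before the deadline.
(2) due by May 3, 2021 + 63 days = Jul 5, 2021; done Jul 9, 2021 — 4 days late.
The procedure was therefore not followed at step 2.

Step 2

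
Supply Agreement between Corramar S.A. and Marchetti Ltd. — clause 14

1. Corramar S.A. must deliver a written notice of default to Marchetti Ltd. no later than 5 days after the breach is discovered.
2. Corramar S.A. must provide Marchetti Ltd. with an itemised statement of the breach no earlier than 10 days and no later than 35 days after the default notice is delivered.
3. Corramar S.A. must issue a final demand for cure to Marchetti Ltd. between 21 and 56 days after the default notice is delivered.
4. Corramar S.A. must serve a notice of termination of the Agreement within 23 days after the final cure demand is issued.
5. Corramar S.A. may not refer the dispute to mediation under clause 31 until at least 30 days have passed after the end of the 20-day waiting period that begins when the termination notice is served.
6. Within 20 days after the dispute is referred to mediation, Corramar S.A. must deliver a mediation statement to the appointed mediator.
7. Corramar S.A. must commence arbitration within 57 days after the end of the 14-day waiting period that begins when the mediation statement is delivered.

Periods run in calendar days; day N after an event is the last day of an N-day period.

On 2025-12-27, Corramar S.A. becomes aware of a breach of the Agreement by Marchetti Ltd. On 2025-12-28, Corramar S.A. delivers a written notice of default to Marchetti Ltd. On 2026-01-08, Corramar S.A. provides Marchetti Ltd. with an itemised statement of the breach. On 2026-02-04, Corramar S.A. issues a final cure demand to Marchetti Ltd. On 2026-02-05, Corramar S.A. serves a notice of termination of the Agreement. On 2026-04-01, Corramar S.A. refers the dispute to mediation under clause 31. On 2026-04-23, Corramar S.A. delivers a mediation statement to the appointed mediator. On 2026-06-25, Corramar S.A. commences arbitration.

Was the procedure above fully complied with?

(1) due by 2025-12-27 + 5 days = 2026-01-01; completed 2025-12-28, before the deadline.
(2) the permitted window runs from 2025-12-28 + 10 = 2026-01-07 to 2025-12-28 + 35 = 2026-02-01; 2026-01-08 falls inside that range.
(3) the permitted window runs from 2025-12-28 + 21 = 2026-01-18 to 2025-12-28 + 56 = 2026-02-22; done 2026-02-04, which is between those dates.
(4) due by 2026-02-04 + 23 days = 2026-02-27; completed 2026-02-05, before the deadline.
(5) permitted from 2026-02-25 + 30 days = 2026-03-27 onward; done 2026-04-01 — permitted.
(6) due by 2026-04-01 + 20 days = 2026-04-21; done 2026-04-23 — 2 days late.

No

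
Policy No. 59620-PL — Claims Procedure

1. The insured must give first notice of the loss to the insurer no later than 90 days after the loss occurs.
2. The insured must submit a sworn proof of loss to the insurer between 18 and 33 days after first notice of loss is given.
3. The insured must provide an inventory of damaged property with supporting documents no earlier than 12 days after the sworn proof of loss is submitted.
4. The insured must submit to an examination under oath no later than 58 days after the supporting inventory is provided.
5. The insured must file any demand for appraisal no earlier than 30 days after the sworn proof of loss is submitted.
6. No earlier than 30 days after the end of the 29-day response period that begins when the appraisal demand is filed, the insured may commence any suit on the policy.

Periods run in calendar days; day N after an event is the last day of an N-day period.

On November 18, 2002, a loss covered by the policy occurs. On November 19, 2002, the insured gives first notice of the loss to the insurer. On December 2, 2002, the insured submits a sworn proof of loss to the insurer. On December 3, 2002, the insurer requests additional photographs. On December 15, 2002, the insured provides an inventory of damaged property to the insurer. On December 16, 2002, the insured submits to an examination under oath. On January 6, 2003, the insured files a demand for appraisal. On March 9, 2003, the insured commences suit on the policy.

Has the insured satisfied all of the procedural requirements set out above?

No

Step 1 — counting 90 days from November 18, 2002 (when the loss occurs) gives a deadline of February 16, 2003; completed November 19, 2002, before the deadline.
Step 2 — 18 and 33 days from November 19, 2002 (when first notice of loss is given) are December 7, 2002 and December 22, 2002 respectively; December 2, 2002 is 5 days too early.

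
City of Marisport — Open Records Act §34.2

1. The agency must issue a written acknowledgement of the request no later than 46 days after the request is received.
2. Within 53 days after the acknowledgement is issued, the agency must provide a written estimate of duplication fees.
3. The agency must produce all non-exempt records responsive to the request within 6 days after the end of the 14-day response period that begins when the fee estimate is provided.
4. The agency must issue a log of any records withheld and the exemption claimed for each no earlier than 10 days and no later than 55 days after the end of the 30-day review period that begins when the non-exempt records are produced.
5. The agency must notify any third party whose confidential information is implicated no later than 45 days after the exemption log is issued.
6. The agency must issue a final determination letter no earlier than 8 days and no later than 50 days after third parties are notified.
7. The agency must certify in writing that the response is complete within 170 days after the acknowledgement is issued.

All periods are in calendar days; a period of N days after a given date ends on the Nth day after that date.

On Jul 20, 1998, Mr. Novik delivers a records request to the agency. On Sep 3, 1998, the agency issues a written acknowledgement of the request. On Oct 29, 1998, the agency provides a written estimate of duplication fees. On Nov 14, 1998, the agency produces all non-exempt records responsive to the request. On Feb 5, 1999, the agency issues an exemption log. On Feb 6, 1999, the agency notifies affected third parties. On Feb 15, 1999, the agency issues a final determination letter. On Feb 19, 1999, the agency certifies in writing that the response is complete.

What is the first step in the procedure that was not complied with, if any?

Step 1 — counting 46 days from Jul 20, 1998 (when the request is received) gives a deadline of Sep 4, 1998; done Sep 3, 1998 — timely.
Step 2 — counting 53 days from Sep 3, 1998 (when the acknowledgement is issued) gives a deadline of Oct 26, 1998; not done until Oct 29, 1998, 3 days after the deadline.
Later steps need not be reached.

Step 2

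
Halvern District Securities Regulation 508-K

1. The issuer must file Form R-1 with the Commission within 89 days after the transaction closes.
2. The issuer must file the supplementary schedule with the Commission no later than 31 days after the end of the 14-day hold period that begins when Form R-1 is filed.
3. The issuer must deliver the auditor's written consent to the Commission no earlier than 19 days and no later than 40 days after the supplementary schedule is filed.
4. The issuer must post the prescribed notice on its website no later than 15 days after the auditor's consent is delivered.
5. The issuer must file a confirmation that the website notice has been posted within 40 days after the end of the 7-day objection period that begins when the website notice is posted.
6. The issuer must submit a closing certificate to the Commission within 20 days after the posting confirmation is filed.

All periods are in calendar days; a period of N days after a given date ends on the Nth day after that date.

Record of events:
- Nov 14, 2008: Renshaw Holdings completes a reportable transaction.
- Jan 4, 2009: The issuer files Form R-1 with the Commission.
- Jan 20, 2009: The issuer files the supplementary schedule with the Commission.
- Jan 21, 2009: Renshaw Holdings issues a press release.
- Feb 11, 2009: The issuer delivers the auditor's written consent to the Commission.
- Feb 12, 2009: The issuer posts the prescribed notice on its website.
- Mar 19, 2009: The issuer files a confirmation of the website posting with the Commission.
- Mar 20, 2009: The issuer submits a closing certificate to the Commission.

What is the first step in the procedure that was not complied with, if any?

None — every step was satisfied

Step 1: 89 days after Nov 14, 2008 (when the transaction closes) is Feb 11, 2009; Jan 4, 2009 is within that limit.
Step 2: 31 days after Jan 18, 2009 (end of the 14-day hold period, which began when Form R-1 is filed on Jan 4, 2009) is Feb 18, 2009; Jan 20, 2009 is within that limit.
Step 3: the window is 19–40 days after Jan 20, 2009 (when the supplementary schedule is filed), so Feb 8, 2009 through Mar 1, 2009; Feb 11, 2009 falls inside that range.
Step 4: 15 days after Feb 11, 2009 (when the auditor's consent is delivered) is Feb 26, 2009; completed Feb 12, 2009, before the deadline.
Step 5: 40 days after Feb 19, 2009 (end of the 7-day objection period, which began when the website notice is posted on Feb 12, 2009) is Mar 31, 2009; Mar 19, 2009 is within that limit.
Step 6: 20 days after Mar 19, 2009 (when the posting confirmation is filed) is Apr 8, 2009; Mar 20, 2009 is within that limit.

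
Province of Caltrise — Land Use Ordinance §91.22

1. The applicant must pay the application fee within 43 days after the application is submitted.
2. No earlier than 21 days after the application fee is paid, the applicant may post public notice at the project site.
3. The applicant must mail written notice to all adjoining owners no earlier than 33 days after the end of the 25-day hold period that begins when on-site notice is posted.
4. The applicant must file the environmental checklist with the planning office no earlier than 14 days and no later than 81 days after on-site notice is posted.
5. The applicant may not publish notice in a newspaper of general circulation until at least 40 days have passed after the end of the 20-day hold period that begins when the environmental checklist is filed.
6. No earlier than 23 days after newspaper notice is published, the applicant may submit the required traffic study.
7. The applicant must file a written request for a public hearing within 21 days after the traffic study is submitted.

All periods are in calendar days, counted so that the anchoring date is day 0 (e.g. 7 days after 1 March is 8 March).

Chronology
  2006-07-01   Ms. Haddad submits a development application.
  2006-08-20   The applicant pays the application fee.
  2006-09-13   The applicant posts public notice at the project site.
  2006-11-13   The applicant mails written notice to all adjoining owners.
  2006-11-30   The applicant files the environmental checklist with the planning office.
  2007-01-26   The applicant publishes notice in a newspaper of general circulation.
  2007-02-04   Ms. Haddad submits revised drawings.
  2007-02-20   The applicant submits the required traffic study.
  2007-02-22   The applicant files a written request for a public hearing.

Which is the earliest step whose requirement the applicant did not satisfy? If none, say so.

(1) due by 2006-07-01 + 43 days = 2006-08-13; 2006-08-20 misses that deadline by 7 days.
That is the first point of non-compliance.

Step 1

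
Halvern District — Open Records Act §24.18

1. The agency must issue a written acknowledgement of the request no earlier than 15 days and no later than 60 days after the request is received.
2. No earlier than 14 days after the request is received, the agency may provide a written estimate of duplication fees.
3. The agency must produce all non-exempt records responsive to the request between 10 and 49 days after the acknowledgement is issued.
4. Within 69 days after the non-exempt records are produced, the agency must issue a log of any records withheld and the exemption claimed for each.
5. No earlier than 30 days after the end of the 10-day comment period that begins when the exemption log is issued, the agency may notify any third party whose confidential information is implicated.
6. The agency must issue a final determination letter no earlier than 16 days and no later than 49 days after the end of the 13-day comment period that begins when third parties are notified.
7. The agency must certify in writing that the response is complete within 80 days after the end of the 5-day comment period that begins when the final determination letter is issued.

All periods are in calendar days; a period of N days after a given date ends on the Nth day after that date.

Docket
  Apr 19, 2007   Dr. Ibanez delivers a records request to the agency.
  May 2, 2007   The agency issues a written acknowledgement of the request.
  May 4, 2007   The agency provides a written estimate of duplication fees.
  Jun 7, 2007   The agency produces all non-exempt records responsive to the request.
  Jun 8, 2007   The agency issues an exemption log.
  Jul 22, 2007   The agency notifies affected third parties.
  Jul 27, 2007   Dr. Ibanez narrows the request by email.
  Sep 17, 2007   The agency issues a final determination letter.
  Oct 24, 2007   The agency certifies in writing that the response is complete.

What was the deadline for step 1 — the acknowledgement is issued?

Jun 18, 2007

Step 1 runs from Apr 19, 2007, when the request is received. The window is 15–60 days after Apr 19, 2007; it closes on Jun 18, 2007.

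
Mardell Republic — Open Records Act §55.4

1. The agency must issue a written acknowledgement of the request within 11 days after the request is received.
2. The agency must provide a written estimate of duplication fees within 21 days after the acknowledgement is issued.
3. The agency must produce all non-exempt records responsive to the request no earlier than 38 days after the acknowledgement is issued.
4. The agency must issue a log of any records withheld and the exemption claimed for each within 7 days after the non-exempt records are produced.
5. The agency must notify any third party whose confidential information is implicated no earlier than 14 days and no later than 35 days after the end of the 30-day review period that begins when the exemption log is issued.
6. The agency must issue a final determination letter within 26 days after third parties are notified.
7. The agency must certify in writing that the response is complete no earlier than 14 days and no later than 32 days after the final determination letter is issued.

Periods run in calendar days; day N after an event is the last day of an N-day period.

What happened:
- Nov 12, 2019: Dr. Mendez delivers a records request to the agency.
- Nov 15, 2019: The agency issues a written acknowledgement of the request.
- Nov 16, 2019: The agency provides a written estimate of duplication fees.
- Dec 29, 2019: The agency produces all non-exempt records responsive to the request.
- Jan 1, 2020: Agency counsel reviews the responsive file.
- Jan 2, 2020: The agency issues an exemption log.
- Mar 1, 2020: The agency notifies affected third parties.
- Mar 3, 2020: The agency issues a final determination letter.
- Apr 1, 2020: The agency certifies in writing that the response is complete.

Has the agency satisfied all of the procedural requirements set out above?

Yes

Step 1 — counting 11 days from Nov 12, 2019 (when the request is received) gives a deadline of Nov 23, 2019; done Nov 15, 2019 — timely.
Step 2 — counting 21 days from Nov 15, 2019 (when the acknowledgement is issued) gives a deadline of Dec 6, 2019; completed Nov 16, 2019, before the deadline.
Step 3 — must wait 38 days from Nov 15, 2019 (when the acknowledgement is issued), so not before Dec 23, 2019; done Dec 29, 2019, after the minimum wait.
Step 4 — counting 7 days from Dec 29, 2019 (when the non-exempt records are produced) gives a deadline of Jan 5, 2020; done Jan 2, 2020 — timely.
Step 5 — 14 and 35 days from Feb 1, 2020 (end of the 30-day review period, which began when the exemption log is issued on Jan 2, 2020) are Feb 15, 2020 and Mar 7, 2020 respectively; done Mar 1, 2020 — within the window.
Step 6 — counting 26 days from Mar 1, 2020 (when third parties are notified) gives a deadline of Mar 27, 2020; done Mar 3, 2020 — timely.
Step 7 — 14 and 32 days from Mar 3, 2020 (when the final determination letter is issued) are Mar 17, 2020 and Apr 4, 2020 respectively; done Apr 1, 2020, which is between those dates.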